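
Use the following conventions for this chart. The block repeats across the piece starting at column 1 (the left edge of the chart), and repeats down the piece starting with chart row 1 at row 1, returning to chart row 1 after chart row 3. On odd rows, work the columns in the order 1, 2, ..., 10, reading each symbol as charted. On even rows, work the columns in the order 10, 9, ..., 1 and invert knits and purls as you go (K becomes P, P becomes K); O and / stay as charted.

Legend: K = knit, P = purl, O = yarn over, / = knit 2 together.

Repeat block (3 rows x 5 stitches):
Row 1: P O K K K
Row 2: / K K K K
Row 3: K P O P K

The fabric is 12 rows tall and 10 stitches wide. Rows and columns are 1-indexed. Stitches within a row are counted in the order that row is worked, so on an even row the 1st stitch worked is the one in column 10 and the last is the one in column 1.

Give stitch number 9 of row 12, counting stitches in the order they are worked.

Row 12 uses chart row ((12-1) mod 3)+1 = 3. Row 12 is even, so WS.
Chart row 3 tiled across columns 1-10: K P O P K K P O P K
Wrong side: read the tiled row from column 10 down to 1 and exchange K with P (leave O, /).
Row 12 as worked: P K O K P P K O K P
Counting 9 along the worked row gives K.

Result:
K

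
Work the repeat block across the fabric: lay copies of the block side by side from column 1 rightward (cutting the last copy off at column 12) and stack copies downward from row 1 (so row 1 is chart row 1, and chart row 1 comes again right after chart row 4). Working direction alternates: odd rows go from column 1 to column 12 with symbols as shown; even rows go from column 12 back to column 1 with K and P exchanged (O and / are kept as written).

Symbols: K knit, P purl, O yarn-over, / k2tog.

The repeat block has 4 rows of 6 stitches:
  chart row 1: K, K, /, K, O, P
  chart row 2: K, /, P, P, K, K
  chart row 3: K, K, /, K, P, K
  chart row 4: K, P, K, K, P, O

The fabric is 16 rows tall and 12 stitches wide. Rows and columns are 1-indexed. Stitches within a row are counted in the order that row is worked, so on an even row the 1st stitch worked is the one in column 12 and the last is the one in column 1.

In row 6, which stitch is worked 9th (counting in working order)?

Row 6: (6-1) mod 4 = 1, so use chart row 2. Even row -> WS.
Chart row 2 tiled across columns 1-12: K / P P K K K / P P K K
WS row: flip the tiled sequence (start at column 12) and apply K<->P; O and / stay.
Row 6 as worked: P P K K / P P P K K / P
Stitch 9 in working order -> K

Stitch:
K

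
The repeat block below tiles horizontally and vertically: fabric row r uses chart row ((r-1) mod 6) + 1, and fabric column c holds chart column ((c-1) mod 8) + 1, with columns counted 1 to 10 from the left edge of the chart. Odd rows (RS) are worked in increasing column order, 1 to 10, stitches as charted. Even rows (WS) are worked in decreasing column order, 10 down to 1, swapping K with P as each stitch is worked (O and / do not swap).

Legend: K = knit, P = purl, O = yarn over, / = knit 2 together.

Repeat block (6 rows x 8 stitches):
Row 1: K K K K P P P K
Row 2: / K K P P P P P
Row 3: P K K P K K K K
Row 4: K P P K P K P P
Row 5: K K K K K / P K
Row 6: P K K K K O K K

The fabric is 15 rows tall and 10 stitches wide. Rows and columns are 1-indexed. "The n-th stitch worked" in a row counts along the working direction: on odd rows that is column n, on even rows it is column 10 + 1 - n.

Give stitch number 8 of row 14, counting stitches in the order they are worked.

Result:
P

Derivation:
Row 14: (14-1) mod 6 = 1, so use chart row 2. Even row -> WS.
Chart row 2 tiled across columns 1-10: / K K P P P P P / K
WS row: flip the tiled sequence (start at column 10) and apply K<->P; O and / stay.
Row 14 as worked: P / K K K K K P P /
The 8th stitch worked is P.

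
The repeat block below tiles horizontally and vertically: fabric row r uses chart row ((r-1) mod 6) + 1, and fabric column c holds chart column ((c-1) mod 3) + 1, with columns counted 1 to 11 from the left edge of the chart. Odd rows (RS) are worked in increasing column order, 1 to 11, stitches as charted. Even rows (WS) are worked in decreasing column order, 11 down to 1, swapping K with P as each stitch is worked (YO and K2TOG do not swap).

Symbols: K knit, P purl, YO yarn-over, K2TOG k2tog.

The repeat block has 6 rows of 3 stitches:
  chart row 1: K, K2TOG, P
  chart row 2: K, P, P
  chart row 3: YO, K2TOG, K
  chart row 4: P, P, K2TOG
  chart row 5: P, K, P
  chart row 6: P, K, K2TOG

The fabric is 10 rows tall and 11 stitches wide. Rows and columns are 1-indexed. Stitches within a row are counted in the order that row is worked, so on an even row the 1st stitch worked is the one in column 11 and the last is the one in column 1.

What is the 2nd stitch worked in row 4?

Row 4 uses chart row ((4-1) mod 6)+1 = 4. Row 4 is even, so WS.
Chart row 4 tiled across columns 1-11: P P K2TOG P P K2TOG P P K2TOG P P
WS row: flip the tiled sequence (start at column 11) and apply K<->P; YO and K2TOG stay.
Row 4 as worked: K K K2TOG K K K2TOG K K K2TOG K K
Counting 2 along the worked row gives K.

Stitch:
K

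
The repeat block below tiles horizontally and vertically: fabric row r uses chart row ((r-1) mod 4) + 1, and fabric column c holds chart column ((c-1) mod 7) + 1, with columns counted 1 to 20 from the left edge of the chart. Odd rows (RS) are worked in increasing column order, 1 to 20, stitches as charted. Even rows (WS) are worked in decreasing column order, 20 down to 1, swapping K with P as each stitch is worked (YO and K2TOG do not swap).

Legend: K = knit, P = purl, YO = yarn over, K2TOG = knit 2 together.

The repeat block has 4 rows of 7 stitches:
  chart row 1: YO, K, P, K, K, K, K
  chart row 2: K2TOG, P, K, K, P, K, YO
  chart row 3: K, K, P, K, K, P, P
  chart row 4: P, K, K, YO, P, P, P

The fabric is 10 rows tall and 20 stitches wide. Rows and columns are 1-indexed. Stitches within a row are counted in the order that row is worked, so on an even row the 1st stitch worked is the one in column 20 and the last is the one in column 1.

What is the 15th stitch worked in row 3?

Row 3 uses chart row ((3-1) mod 4)+1 = 3. Row 3 is odd, so RS.
Chart row 3 tiled across columns 1-20: K K P K K P P K K P K K P P K K P K K P
RS row: no reversal, no swap; stitch n worked = column n.
Counting 15 along the worked row gives K.

Stitch:
K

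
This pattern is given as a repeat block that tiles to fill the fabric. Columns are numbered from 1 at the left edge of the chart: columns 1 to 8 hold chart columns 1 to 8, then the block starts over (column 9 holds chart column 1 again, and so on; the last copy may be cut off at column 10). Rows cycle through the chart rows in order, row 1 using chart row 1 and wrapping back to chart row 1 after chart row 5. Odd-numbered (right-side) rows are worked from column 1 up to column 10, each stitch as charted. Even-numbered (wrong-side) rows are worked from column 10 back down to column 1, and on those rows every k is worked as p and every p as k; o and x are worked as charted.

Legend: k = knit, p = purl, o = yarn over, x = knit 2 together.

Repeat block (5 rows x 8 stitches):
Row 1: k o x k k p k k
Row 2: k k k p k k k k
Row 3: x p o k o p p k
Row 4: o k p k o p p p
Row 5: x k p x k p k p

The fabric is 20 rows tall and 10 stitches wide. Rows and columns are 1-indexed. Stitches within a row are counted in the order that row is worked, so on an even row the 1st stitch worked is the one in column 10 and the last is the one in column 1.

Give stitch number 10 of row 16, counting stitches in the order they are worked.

== STITCH ==
p

Derivation:
Row 16 uses chart row ((16-1) mod 5)+1 = 1. Row 16 is even, so WS.
Chart row 1 tiled across columns 1-10: k o x k k p k k k o
WS row: flip the tiled sequence (start at column 10) and apply k<->p; o and x stay.
Row 16 as worked: o p p p k p p x o p
Stitch 10 in working order -> p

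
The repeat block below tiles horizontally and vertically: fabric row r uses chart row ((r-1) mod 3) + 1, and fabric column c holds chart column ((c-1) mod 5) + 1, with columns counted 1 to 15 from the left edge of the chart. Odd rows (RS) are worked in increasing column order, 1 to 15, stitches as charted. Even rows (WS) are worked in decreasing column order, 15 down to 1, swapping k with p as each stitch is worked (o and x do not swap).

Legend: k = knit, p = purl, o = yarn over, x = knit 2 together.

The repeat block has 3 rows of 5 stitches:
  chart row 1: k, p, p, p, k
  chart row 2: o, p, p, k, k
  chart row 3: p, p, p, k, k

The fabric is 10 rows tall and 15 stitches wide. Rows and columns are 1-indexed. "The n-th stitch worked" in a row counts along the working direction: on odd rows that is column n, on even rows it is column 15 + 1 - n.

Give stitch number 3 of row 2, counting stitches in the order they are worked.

Stitch:
k

Derivation:
Row 2 uses chart row ((2-1) mod 3)+1 = 2. Row 2 is even, so WS.
Chart row 2 tiled across columns 1-15: o p p k k o p p k k o p p k k
WS row: flip the tiled sequence (start at column 15) and apply k<->p; o and x stay.
Row 2 as worked: p p k k o p p k k o p p k k o
The 3rd stitch worked is k.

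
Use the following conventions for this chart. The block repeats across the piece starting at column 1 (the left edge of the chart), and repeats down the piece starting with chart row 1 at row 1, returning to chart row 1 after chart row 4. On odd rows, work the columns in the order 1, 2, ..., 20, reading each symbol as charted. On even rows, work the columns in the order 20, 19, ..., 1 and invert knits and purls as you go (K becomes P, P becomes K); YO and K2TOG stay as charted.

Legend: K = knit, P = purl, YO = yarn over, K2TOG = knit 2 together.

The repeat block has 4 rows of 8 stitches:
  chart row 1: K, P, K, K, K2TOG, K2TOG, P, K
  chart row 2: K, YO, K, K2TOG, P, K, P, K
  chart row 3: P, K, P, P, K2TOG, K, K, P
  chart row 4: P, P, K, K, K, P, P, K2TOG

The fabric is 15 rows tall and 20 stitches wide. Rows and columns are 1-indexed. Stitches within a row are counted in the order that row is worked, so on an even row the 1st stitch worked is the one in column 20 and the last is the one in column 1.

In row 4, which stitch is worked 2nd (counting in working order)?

For row 4: chart row = ((4-1) mod 4) + 1 = 4; this is a WS (even) row.
Chart row 4 tiled across columns 1-20: P P K K K P P K2TOG P P K K K P P K2TOG P P K K
WS row: flip the tiled sequence (start at column 20) and apply K<->P; YO and K2TOG stay.
Row 4 as worked: P P K K K2TOG K K P P P K K K2TOG K K P P P K K
The 2nd stitch worked is P.

Stitch:
P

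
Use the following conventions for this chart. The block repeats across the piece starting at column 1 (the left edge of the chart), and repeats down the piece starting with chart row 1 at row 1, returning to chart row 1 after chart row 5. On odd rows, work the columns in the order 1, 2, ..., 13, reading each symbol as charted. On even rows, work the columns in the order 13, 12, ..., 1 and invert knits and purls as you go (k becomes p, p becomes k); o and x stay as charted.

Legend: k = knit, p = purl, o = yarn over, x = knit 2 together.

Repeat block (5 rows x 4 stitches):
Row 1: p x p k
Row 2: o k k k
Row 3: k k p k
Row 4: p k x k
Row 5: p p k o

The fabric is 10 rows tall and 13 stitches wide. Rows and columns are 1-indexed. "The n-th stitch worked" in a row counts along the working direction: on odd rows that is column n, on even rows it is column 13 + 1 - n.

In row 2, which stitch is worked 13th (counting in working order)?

Row 2: (2-1) mod 5 = 1, so use chart row 2. Even row -> WS.
Chart row 2 tiled across columns 1-13: o k k k o k k k o k k k o
WS row: flip the tiled sequence (start at column 13) and apply k<->p; o and x stay.
Row 2 as worked: o p p p o p p p o p p p o
Stitch 13 in working order -> o

Result:
o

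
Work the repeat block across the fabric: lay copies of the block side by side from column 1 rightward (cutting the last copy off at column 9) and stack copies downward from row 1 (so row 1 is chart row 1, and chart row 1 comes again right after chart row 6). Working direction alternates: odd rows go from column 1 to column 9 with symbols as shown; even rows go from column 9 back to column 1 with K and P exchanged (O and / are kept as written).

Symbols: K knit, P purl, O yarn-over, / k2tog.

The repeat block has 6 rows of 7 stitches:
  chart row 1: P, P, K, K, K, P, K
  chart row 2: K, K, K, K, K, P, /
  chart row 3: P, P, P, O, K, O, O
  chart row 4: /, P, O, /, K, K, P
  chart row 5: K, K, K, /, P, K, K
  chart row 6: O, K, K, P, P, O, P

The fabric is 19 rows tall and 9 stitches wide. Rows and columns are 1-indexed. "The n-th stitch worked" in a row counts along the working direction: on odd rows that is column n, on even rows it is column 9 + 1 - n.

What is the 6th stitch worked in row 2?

== STITCH ==
P

Derivation:
For row 2: chart row = ((2-1) mod 6) + 1 = 2; this is a WS (even) row.
Chart row 2 tiled across columns 1-9: K K K K K P / K K
WS row: flip the tiled sequence (start at column 9) and apply K<->P; O and / stay.
Row 2 as worked: P P / K P P P P P
Counting 6 along the worked row gives P.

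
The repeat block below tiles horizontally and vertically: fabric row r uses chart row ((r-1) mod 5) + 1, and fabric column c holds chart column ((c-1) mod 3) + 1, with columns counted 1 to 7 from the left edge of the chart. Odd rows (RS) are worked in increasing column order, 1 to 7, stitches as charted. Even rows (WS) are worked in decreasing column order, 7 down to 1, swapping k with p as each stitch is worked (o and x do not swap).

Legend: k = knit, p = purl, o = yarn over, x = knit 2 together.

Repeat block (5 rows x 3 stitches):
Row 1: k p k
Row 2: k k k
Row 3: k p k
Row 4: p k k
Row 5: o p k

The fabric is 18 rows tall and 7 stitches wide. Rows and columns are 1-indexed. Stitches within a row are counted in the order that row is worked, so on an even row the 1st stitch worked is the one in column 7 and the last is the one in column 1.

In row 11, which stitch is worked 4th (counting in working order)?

Row 11 uses chart row ((11-1) mod 5)+1 = 1. Row 11 is odd, so RS.
Chart row 1 tiled across columns 1-7: k p k k p k k
RS row: no reversal, no swap; stitch n worked = column n.
The 4th stitch worked is k.

Stitch:
k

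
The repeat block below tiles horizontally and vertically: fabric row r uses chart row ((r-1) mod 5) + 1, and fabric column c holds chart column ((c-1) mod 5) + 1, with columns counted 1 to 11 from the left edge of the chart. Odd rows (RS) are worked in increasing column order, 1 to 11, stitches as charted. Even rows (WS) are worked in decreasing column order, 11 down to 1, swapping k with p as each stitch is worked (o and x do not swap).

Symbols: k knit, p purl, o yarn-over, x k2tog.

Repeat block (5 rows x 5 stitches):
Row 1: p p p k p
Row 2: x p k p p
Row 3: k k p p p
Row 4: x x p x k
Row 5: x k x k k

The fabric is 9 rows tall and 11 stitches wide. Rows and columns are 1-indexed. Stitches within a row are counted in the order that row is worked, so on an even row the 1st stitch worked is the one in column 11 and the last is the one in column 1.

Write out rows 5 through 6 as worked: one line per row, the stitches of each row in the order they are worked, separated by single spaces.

Rows as worked:
x k x k k x k x k k x
k k p k k k k p k k k

Derivation:
Row 5: chart row 5, RS - tile across columns 1-11 and work as-is.
Row 6: chart row 1, WS - tiled (columns 1-11): p p p k p p p p k p p; work from column 11 back to 1 with k<->p swapped.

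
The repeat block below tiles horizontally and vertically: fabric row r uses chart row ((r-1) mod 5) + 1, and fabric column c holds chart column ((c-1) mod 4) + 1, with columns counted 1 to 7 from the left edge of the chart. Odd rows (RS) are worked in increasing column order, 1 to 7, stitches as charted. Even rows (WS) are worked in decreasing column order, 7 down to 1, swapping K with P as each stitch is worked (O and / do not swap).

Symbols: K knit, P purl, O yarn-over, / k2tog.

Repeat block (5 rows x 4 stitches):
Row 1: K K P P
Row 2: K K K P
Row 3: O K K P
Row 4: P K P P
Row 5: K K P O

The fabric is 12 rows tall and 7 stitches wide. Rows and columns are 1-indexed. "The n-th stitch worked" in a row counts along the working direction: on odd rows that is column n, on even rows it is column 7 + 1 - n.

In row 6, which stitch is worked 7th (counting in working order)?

For row 6: chart row = ((6-1) mod 5) + 1 = 1; this is a WS (even) row.
Chart row 1 tiled across columns 1-7: K K P P K K P
WS row: flip the tiled sequence (start at column 7) and apply K<->P; O and / stay.
Row 6 as worked: K P P K K P P
The 7th stitch worked is P.

Stitch:
P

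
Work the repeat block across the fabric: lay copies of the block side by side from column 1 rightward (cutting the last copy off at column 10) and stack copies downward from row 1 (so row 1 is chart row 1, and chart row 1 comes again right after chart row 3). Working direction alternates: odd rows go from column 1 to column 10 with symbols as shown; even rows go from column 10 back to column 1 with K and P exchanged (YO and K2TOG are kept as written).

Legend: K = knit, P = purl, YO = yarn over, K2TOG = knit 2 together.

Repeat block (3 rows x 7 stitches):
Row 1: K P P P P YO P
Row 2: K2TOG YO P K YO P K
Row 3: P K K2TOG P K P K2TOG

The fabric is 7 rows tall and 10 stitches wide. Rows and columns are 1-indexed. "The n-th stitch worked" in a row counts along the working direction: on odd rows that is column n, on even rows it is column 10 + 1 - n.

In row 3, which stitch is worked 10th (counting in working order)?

For row 3: chart row = ((3-1) mod 3) + 1 = 3; this is a RS (odd) row.
Chart row 3 tiled across columns 1-10: P K K2TOG P K P K2TOG P K K2TOG
RS row: no reversal, no swap; stitch n worked = column n.
Counting 10 along the worked row gives K2TOG.

== STITCH ==
K2TOG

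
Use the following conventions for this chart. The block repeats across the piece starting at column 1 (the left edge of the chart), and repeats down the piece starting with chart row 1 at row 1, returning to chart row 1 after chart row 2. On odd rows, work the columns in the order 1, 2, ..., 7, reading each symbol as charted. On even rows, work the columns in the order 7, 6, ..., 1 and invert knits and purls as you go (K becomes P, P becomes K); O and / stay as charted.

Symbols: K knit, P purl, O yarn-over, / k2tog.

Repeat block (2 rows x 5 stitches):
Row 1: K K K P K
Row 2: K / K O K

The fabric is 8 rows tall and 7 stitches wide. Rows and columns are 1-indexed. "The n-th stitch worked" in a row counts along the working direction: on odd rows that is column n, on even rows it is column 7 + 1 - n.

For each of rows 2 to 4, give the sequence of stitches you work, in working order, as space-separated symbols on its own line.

Row 2: chart row 2, WS - tiled (columns 1-7): K / K O K K /; work from column 7 back to 1 with K<->P swapped.
Row 3: chart row 1, RS - tile across columns 1-7 and work as-is.
Row 4: chart row 2, WS - tiled (columns 1-7): K / K O K K /; work from column 7 back to 1 with K<->P swapped.

== ROWS AS WORKED ==
/ P P O P / P
K K K P K K K
/ P P O P / P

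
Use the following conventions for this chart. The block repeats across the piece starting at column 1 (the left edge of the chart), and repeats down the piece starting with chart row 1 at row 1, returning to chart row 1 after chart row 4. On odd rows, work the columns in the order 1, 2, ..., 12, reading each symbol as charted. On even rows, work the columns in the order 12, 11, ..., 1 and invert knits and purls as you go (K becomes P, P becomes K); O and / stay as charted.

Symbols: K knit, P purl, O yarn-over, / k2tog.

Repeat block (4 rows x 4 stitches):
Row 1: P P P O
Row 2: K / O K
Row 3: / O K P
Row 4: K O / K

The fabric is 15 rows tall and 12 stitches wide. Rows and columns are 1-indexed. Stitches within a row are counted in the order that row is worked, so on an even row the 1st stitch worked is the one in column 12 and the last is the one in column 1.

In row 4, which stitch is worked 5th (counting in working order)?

Row 4 uses chart row ((4-1) mod 4)+1 = 4. Row 4 is even, so WS.
Chart row 4 tiled across columns 1-12: K O / K K O / K K O / K
WS row: flip the tiled sequence (start at column 12) and apply K<->P; O and / stay.
Row 4 as worked: P / O P P / O P P / O P
The 5th stitch worked is P.

Stitch:
P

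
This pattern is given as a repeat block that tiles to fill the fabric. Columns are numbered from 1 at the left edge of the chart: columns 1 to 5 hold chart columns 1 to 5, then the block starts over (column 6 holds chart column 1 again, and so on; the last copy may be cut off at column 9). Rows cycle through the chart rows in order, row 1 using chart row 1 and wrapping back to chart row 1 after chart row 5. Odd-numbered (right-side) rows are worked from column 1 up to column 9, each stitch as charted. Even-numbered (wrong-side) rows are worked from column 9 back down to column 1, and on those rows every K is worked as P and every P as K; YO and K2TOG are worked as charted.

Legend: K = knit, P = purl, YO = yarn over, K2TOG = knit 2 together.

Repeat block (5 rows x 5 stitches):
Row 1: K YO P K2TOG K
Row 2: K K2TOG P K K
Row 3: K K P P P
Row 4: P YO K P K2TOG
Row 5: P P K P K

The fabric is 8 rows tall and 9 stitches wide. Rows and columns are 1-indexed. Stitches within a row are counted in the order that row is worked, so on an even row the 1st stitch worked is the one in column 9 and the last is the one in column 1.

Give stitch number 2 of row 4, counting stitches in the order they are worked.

Result:
P

Derivation:
Row 4: (4-1) mod 5 = 3, so use chart row 4. Even row -> WS.
Chart row 4 tiled across columns 1-9: P YO K P K2TOG P YO K P
WS row: flip the tiled sequence (start at column 9) and apply K<->P; YO and K2TOG stay.
Row 4 as worked: K P YO K K2TOG K P YO K
Stitch 2 in working order -> P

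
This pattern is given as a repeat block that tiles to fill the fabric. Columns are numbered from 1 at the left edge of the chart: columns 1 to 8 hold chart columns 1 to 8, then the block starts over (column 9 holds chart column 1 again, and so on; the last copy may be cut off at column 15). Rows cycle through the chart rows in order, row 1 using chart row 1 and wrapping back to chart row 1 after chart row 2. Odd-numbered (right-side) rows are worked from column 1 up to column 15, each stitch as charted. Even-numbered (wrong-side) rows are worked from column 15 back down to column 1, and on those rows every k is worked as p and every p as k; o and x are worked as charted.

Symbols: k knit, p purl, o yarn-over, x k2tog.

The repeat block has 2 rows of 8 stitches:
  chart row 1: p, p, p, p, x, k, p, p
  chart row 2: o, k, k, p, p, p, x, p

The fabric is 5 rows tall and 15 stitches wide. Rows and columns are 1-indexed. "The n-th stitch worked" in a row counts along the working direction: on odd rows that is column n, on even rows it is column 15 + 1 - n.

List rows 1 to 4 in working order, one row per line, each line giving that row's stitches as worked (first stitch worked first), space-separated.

Row 1: chart row 1, RS - tile across columns 1-15 and work as-is.
Row 2: chart row 2, WS - tiled (columns 1-15): o k k p p p x p o k k p p p x; work from column 15 back to 1 with k<->p swapped.
Row 3: chart row 1, RS - tile across columns 1-15 and work as-is.
Row 4: chart row 2, WS - tiled (columns 1-15): o k k p p p x p o k k p p p x; work from column 15 back to 1 with k<->p swapped.

== ROWS AS WORKED ==
p p p p x k p p p p p p x k p
x k k k p p o k x k k k p p o
p p p p x k p p p p p p x k p
x k k k p p o k x k k k p p o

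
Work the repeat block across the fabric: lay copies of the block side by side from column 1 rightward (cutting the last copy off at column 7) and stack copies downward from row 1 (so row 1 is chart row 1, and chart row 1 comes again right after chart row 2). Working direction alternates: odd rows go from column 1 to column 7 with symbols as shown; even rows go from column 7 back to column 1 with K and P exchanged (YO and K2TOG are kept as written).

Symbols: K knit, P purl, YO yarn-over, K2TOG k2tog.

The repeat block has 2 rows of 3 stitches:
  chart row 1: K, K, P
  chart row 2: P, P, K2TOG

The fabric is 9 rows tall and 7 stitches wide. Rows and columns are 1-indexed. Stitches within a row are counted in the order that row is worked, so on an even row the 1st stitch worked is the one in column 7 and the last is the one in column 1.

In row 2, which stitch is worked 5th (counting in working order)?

Stitch:
K2TOG

Derivation:
Row 2 uses chart row ((2-1) mod 2)+1 = 2. Row 2 is even, so WS.
Chart row 2 tiled across columns 1-7: P P K2TOG P P K2TOG P
WS: work from column 7 back to column 1 (reverse the tiled row), swapping K<->P (YO and K2TOG unchanged).
Row 2 as worked: K K2TOG K K K2TOG K K
Stitch 5 in working order -> K2TOG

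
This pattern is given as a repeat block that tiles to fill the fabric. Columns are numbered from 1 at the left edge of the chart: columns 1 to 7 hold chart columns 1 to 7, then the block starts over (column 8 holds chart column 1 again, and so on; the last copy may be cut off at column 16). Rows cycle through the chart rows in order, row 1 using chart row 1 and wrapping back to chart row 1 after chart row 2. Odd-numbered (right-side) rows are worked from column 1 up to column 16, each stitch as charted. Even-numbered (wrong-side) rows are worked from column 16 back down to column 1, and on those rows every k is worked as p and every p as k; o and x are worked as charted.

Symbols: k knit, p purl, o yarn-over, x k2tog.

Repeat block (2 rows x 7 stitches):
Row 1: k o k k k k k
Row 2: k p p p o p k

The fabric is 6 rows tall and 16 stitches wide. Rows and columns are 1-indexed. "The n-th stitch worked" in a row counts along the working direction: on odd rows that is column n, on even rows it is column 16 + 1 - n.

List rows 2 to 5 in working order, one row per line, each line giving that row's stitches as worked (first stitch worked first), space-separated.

Row 2: chart row 2, WS - tiled (columns 1-16): k p p p o p k k p p p o p k k p; work from column 16 back to 1 with k<->p swapped.
Row 3: chart row 1, RS - tile across columns 1-16 and work as-is.
Row 4: chart row 2, WS - tiled (columns 1-16): k p p p o p k k p p p o p k k p; work from column 16 back to 1 with k<->p swapped.
Row 5: chart row 1, RS - tile across columns 1-16 and work as-is.

Rows as worked:
k p p k o k k k p p k o k k k p
k o k k k k k k o k k k k k k o
k p p k o k k k p p k o k k k p
k o k k k k k k o k k k k k k o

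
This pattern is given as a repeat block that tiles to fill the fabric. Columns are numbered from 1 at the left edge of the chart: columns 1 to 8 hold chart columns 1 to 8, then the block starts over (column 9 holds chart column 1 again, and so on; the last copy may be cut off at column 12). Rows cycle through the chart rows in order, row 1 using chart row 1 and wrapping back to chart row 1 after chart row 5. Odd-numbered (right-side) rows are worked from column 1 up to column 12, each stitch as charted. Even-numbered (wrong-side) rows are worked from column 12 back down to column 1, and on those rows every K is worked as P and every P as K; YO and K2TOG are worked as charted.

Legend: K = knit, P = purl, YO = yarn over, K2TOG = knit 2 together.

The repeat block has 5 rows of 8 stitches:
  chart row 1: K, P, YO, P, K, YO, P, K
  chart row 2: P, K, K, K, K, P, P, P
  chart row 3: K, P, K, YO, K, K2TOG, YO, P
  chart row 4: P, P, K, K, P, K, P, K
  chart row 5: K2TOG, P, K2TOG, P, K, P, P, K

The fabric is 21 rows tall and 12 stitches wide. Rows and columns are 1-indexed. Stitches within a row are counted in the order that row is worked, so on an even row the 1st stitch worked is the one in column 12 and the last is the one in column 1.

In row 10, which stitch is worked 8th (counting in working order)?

== STITCH ==
P

Derivation:
For row 10: chart row = ((10-1) mod 5) + 1 = 5; this is a WS (even) row.
Chart row 5 tiled across columns 1-12: K2TOG P K2TOG P K P P K K2TOG P K2TOG P
Wrong side: read the tiled row from column 12 down to 1 and exchange K with P (leave YO, K2TOG).
Row 10 as worked: K K2TOG K K2TOG P K K P K K2TOG K K2TOG
Counting 8 along the worked row gives P.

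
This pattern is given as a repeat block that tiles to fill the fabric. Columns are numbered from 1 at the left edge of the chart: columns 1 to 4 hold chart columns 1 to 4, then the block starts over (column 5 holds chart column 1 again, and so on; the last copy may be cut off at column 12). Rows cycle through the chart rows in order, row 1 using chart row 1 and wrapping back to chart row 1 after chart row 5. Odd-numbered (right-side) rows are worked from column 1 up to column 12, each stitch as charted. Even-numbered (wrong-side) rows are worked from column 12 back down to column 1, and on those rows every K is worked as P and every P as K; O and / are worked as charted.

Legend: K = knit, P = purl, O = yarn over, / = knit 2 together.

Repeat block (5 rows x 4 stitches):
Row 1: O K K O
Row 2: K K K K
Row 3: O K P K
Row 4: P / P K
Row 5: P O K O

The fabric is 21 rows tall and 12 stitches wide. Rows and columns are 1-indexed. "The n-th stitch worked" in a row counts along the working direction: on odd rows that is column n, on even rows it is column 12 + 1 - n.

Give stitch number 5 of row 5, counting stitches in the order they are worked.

Row 5 uses chart row ((5-1) mod 5)+1 = 5. Row 5 is odd, so RS.
Chart row 5 tiled across columns 1-12: P O K O P O K O P O K O
RS row: no reversal, no swap; stitch n worked = column n.
Stitch 5 in working order -> P

Stitch:
P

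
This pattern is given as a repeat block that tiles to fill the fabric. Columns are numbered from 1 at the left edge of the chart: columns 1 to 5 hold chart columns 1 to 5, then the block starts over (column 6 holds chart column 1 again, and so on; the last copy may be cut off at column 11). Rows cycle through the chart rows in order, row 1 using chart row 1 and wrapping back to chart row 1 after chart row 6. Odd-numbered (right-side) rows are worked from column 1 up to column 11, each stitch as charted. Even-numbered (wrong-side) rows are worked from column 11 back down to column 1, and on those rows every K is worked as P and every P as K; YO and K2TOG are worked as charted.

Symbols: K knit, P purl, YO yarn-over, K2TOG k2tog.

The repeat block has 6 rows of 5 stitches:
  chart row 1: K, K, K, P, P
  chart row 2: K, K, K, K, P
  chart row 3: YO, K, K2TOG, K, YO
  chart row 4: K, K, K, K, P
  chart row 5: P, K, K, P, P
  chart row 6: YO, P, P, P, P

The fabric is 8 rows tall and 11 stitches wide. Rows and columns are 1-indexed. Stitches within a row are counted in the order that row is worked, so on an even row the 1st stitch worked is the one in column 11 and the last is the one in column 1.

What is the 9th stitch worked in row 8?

For row 8: chart row = ((8-1) mod 6) + 1 = 2; this is a WS (even) row.
Chart row 2 tiled across columns 1-11: K K K K P K K K K P K
WS row: flip the tiled sequence (start at column 11) and apply K<->P; YO and K2TOG stay.
Row 8 as worked: P K P P P P K P P P P
Stitch 9 in working order -> P

Stitch:
P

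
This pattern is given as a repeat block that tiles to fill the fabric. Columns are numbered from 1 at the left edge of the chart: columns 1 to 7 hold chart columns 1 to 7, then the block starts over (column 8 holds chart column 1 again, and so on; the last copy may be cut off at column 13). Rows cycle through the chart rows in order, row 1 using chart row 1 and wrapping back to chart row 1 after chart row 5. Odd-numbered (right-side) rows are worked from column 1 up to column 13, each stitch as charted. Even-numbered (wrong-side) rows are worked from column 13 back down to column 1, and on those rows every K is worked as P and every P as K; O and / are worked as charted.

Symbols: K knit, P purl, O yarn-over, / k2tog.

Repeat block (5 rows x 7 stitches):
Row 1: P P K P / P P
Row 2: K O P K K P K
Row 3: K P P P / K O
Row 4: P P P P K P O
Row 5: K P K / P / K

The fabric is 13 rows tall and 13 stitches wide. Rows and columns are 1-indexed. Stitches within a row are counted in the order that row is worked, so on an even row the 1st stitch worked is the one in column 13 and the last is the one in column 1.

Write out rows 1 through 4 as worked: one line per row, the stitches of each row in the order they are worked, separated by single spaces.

Result:
P P K P / P P P P K P / P
K P P K O P P K P P K O P
K P P P / K O K P P P / K
K P K K K K O K P K K K K

Derivation:
Row 1: chart row 1, RS - tile across columns 1-13 and work as-is.
Row 2: chart row 2, WS - tiled (columns 1-13): K O P K K P K K O P K K P; work from column 13 back to 1 with K<->P swapped.
Row 3: chart row 3, RS - tile across columns 1-13 and work as-is.
Row 4: chart row 4, WS - tiled (columns 1-13): P P P P K P O P P P P K P; work from column 13 back to 1 with K<->P swapped.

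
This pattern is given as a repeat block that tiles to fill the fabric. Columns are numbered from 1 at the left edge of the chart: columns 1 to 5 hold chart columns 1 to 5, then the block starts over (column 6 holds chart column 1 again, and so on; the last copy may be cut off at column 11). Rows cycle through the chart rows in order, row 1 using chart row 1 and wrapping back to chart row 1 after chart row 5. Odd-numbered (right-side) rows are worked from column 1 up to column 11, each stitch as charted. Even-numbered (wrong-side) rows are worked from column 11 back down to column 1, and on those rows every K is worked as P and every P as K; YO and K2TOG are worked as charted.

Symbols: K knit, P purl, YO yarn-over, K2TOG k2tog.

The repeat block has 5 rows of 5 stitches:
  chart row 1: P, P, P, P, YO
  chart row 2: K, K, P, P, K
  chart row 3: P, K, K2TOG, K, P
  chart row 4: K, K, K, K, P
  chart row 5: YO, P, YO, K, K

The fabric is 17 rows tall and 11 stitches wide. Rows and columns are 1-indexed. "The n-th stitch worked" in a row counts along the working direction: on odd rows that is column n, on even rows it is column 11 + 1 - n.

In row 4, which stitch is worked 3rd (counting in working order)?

Row 4: (4-1) mod 5 = 3, so use chart row 4. Even row -> WS.
Chart row 4 tiled across columns 1-11: K K K K P K K K K P K
WS row: flip the tiled sequence (start at column 11) and apply K<->P; YO and K2TOG stay.
Row 4 as worked: P K P P P P K P P P P
Counting 3 along the worked row gives P.

Stitch:
P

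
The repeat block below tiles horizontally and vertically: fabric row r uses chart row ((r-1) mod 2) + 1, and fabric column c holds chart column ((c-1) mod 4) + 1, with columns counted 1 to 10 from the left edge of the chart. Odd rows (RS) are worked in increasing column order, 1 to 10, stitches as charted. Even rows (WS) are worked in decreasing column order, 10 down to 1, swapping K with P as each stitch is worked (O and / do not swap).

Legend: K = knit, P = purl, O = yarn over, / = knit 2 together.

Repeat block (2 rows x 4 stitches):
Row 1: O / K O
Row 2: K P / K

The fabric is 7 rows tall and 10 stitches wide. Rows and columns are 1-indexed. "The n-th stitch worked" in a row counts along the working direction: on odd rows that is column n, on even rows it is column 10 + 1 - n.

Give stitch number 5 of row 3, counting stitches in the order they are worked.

Row 3: (3-1) mod 2 = 0, so use chart row 1. Odd row -> RS.
Chart row 1 tiled across columns 1-10: O / K O O / K O O /
Right side: take the tiled row as-is (worked left to right from column 1).
Stitch 5 in working order -> O

Result:
O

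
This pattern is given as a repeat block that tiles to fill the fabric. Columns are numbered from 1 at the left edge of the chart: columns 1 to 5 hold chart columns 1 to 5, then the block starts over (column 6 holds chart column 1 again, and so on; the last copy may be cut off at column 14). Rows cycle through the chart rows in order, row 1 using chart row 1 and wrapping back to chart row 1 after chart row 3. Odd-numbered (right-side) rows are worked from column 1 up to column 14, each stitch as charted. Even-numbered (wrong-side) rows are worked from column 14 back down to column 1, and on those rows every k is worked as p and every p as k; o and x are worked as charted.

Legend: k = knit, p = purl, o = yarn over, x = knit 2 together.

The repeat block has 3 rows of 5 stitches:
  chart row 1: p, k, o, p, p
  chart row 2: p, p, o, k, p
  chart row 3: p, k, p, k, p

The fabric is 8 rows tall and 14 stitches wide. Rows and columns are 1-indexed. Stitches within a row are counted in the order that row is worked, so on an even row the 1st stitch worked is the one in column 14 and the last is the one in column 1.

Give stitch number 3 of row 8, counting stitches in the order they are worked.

For row 8: chart row = ((8-1) mod 3) + 1 = 2; this is a WS (even) row.
Chart row 2 tiled across columns 1-14: p p o k p p p o k p p p o k
WS: work from column 14 back to column 1 (reverse the tiled row), swapping k<->p (o and x unchanged).
Row 8 as worked: p o k k k p o k k k p o k k
The 3rd stitch worked is k.

Result:
k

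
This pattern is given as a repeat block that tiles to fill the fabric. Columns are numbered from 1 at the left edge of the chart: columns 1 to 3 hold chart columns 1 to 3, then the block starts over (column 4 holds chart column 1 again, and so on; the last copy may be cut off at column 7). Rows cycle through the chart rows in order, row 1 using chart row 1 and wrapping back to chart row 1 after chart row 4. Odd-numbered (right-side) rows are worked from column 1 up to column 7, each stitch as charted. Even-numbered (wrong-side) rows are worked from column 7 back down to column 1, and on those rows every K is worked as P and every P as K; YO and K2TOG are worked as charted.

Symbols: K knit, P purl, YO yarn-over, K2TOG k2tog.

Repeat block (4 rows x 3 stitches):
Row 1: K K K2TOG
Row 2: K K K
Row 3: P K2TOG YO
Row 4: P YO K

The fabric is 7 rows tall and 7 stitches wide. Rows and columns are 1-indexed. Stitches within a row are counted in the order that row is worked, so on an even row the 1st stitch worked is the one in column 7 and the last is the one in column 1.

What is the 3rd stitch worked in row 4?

Stitch:
YO

Derivation:
Row 4 uses chart row ((4-1) mod 4)+1 = 4. Row 4 is even, so WS.
Chart row 4 tiled across columns 1-7: P YO K P YO K P
WS: work from column 7 back to column 1 (reverse the tiled row), swapping K<->P (YO and K2TOG unchanged).
Row 4 as worked: K P YO K P YO K
Counting 3 along the worked row gives YO.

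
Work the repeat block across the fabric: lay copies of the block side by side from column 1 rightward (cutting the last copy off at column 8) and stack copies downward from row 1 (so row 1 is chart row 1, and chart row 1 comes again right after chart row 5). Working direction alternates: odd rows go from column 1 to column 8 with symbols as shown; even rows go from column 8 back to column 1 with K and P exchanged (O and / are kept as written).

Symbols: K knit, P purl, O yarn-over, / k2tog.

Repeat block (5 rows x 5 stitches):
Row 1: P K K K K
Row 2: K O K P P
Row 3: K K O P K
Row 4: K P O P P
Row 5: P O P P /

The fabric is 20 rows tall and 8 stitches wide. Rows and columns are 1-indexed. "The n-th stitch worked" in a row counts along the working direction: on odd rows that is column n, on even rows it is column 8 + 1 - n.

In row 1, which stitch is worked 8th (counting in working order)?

Row 1: (1-1) mod 5 = 0, so use chart row 1. Odd row -> RS.
Chart row 1 tiled across columns 1-8: P K K K K P K K
Right side: take the tiled row as-is (worked left to right from column 1).
The 8th stitch worked is K.

== STITCH ==
K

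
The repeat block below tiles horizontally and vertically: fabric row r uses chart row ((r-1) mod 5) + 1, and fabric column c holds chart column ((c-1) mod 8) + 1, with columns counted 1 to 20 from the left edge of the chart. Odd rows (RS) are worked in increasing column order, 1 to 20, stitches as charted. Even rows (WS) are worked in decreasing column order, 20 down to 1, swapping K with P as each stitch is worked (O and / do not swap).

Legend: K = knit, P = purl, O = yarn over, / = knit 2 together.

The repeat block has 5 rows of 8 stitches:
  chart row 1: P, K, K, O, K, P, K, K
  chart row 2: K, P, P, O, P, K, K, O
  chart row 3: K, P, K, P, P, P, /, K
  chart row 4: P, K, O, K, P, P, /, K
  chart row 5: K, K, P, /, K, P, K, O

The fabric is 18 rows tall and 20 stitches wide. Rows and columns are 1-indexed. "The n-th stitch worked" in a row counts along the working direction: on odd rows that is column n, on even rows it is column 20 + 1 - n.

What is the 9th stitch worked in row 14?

Result:
P

Derivation:
For row 14: chart row = ((14-1) mod 5) + 1 = 4; this is a WS (even) row.
Chart row 4 tiled across columns 1-20: P K O K P P / K P K O K P P / K P K O K
Wrong side: read the tiled row from column 20 down to 1 and exchange K with P (leave O, /).
Row 14 as worked: P O P K P / K K P O P K P / K K P O P K
Counting 9 along the worked row gives P.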